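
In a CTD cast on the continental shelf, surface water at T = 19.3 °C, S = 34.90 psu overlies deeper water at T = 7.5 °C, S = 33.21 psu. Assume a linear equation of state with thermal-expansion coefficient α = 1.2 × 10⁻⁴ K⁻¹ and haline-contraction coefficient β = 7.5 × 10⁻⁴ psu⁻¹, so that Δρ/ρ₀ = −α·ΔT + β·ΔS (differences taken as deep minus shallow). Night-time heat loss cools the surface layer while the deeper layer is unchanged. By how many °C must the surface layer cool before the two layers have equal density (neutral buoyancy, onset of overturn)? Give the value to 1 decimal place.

1.2 °C

Neutral buoyancy requires Δρ = 0, i.e. −α(T_deep − T_surf′) + β(S_deep − S_surf) = 0.
T_surf′ = T_deep − (β/α)·ΔS = 7.5 − (7.5 × 10⁻⁴/1.2 × 10⁻⁴)·(-1.69) = 18.062 °C.
Cooling required: 19.3 − (18.062) = 1.238 °C.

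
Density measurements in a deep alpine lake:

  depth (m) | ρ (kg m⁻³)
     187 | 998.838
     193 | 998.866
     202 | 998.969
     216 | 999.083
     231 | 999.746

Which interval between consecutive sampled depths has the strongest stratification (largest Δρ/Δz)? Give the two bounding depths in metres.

Compute the density gradient over each adjacent pair:
  187–193 m: Δρ/Δz = 0.028/6 = 4.7 × 10⁻³ kg m⁻⁴
  193–202 m: Δρ/Δz = 0.103/9 = 0.011 kg m⁻⁴
  202–216 m: Δρ/Δz = 0.114/14 = 8.1 × 10⁻³ kg m⁻⁴
  216–231 m: Δρ/Δz = 0.663/15 = 0.044 kg m⁻⁴
The largest gradient is in the 216–231 m interval — the pycnocline.

216–231 m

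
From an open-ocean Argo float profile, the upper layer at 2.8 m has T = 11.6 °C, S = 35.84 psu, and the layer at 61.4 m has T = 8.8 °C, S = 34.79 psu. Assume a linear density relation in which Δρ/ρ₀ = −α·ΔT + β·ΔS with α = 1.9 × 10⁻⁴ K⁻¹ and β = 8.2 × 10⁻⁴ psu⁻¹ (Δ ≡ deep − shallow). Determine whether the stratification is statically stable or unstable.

ΔT = 8.8 − 11.6 = -2.8 K and ΔS = 34.79 − 35.84 = -1.05 psu (deep − shallow).
−αΔT = 5.32 × 10⁻⁴; βΔS = -8.61 × 10⁻⁴; sum Δρ/ρ₀ = -3.29 × 10⁻⁴.
Δρ/ρ₀ < 0, so Δρ < 0: deeper water is lighter → statically unstable; the column would overturn.

unstable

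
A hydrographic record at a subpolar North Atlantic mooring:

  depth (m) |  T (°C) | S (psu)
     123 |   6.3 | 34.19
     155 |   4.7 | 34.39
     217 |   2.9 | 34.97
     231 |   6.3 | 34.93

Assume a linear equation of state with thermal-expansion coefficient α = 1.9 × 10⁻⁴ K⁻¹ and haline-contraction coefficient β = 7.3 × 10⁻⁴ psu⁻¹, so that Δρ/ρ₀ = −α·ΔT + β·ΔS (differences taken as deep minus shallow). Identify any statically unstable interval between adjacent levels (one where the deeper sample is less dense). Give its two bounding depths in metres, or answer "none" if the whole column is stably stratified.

217–231 m

Evaluate Δρ/ρ₀ = −αΔT + βΔS across each adjacent pair:
  123–155 m: −αΔT+βΔS = −(1.9 × 10⁻⁴)(-1.6)+(7.3 × 10⁻⁴)(+0.20) = 4.5 × 10⁻⁴ → stable
  155–217 m: −αΔT+βΔS = −(1.9 × 10⁻⁴)(-1.8)+(7.3 × 10⁻⁴)(+0.58) = 7.7 × 10⁻⁴ → stable
  217–231 m: −αΔT+βΔS = −(1.9 × 10⁻⁴)(+3.4)+(7.3 × 10⁻⁴)(-0.04) = -6.8 × 10⁻⁴ → UNSTABLE
The 217–231 m interval has Δρ < 0: lighter water underlies denser water.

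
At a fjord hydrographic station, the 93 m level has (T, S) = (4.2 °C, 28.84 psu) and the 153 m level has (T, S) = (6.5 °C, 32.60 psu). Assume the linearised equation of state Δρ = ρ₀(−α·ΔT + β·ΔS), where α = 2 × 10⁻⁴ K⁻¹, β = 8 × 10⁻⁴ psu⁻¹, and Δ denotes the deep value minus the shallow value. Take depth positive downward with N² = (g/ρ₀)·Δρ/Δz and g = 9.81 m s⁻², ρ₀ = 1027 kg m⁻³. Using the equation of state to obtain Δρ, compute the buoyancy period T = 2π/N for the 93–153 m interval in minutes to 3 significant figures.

5.13 min

ΔT = +2.3 K, ΔS = +3.76 psu (deep − shallow).
Δρ/ρ₀ = −αΔT + βΔS = -4.60 × 10⁻⁴ + 3.008 × 10⁻³ = 2.548 × 10⁻³, so Δρ ≈ 2.617 kg m⁻³.
N² = (g/ρ₀)·Δρ/Δz = g·(Δρ/ρ₀)/Δz = 9.81 × 2.548 × 10⁻³ / 60 = 4.1660 × 10⁻⁴ s⁻².
N = √(4.1660 × 10⁻⁴) = 0.020411 rad s⁻¹ → T = 2π/N = 307.83 s = 5.1305 min ≈ 5.13 min.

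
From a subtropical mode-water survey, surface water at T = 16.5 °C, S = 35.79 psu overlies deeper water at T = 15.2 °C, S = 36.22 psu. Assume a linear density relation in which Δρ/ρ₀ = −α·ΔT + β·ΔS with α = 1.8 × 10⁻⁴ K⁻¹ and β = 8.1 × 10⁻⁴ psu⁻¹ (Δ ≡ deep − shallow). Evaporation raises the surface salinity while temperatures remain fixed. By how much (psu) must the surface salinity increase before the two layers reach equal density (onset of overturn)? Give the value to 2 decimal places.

Neutral buoyancy requires −α(T_deep − T_surf) + β(S_deep − S_surf′) = 0.
S_surf′ = S_deep − (α/β)·ΔT = 36.22 − (1.8 × 10⁻⁴/8.1 × 10⁻⁴)·(-1.3) = 36.5089 psu.
Increase required: 36.5089 − 35.79 = 0.7189 psu.

0.72 psu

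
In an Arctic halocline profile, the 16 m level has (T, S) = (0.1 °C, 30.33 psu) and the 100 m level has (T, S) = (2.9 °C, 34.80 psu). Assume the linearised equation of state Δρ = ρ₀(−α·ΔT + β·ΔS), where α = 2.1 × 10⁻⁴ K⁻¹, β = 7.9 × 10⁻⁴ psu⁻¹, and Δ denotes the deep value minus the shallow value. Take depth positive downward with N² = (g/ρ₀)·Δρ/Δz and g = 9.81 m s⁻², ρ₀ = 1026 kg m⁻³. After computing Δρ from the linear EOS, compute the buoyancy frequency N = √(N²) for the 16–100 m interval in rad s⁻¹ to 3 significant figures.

ΔT = +2.8 K, ΔS = +4.47 psu (deep − shallow).
Δρ/ρ₀ = −αΔT + βΔS = -5.88 × 10⁻⁴ + 3.5313 × 10⁻³ = 2.9433 × 10⁻³, so Δρ ≈ 3.020 kg m⁻³.
N² = (g/ρ₀)·Δρ/Δz = g·(Δρ/ρ₀)/Δz = 9.81 × 2.9433 × 10⁻³ / 84 = 3.4374 × 10⁻⁴ s⁻².
N = √(3.4374 × 10⁻⁴) = 0.018540 rad s⁻¹ ≈ 0.0185 rad s⁻¹.

0.0185 rad s⁻¹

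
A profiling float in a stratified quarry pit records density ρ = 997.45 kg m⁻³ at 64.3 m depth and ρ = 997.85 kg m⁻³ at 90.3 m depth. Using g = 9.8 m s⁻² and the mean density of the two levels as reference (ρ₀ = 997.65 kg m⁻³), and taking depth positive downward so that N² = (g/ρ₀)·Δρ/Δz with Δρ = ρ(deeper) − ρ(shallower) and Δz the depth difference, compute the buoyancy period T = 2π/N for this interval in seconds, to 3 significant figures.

Δρ = 997.85 − 997.45 = 0.40 kg m⁻³ over Δz = 90.3 − 64.3 = 26 m.
N² = (9.8/997.65) × (0.40/26) = 1.5112 × 10⁻⁴ s⁻².
N = √(1.5112 × 10⁻⁴) = 0.012293 rad s⁻¹, so T = 2π/N = 511.12 s ≈ 511 s.
N² > 0, so the interval is statically stable.

511 s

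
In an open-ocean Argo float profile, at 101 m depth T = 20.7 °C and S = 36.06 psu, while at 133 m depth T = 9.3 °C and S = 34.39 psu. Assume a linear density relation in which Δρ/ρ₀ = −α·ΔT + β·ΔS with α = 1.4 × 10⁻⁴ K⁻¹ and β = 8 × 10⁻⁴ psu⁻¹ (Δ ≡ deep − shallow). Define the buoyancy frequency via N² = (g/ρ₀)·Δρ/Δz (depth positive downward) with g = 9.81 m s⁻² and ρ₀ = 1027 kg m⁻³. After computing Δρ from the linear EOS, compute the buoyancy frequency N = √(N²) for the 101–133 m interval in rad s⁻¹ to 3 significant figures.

ΔT = -11.4 K, ΔS = -1.67 psu (deep − shallow).
Δρ/ρ₀ = −αΔT + βΔS = 1.596 × 10⁻³ − 1.336 × 10⁻³ = 2.60 × 10⁻⁴, so Δρ ≈ 0.2670 kg m⁻³.
N² = (g/ρ₀)·Δρ/Δz = g·(Δρ/ρ₀)/Δz = 9.81 × 2.60 × 10⁻⁴ / 32 = 7.9706 × 10⁻⁵ s⁻².
N = √(7.9706 × 10⁻⁵) = 8.9278 × 10⁻³ rad s⁻¹ ≈ 8.93 × 10⁻³ rad s⁻¹.

8.93 × 10⁻³ rad s⁻¹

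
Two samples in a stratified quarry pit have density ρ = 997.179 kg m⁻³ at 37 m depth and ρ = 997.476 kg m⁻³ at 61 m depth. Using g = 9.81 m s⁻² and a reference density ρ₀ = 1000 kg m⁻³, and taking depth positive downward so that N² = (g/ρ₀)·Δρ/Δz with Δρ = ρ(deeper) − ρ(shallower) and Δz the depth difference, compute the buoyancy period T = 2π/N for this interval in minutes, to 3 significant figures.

9.50 min

Δρ = 997.476 − 997.179 = 0.297 kg m⁻³ over Δz = 61 − 37 = 24 m.
N² = (9.81/1000) × (0.297/24) = 1.2140 × 10⁻⁴ s⁻².
N = √(1.2140 × 10⁻⁴) = 0.011018 rad s⁻¹, so T = 2π/N = 570.27 s = 9.5045 min ≈ 9.50 min.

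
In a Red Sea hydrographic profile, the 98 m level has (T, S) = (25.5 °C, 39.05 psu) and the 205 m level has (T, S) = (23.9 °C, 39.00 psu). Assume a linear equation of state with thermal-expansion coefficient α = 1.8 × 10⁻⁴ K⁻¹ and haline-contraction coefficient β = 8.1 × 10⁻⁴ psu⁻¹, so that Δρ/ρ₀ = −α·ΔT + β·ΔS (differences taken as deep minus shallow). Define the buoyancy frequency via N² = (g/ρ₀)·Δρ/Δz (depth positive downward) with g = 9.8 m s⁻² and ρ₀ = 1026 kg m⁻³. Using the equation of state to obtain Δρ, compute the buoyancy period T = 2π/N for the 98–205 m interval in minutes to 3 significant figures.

ΔT = -1.6 K, ΔS = -0.05 psu (deep − shallow).
Δρ/ρ₀ = −αΔT + βΔS = 2.88 × 10⁻⁴ − 4.05 × 10⁻⁵ = 2.475 × 10⁻⁴, so Δρ ≈ 0.2539 kg m⁻³.
N² = (g/ρ₀)·Δρ/Δz = g·(Δρ/ρ₀)/Δz = 9.8 × 2.475 × 10⁻⁴ / 107 = 2.2668 × 10⁻⁵ s⁻².
N = √(2.2668 × 10⁻⁵) = 4.7611 × 10⁻³ rad s⁻¹ → T = 2π/N = 1.3197 × 10³ s = 21.995 min ≈ 22.0 min.

22.0 min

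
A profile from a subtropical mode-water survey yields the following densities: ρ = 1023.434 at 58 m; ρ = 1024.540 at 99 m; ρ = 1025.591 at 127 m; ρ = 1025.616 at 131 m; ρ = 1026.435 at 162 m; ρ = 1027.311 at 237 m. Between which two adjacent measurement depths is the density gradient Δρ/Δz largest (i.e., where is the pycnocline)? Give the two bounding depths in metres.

Compute the density gradient over each adjacent pair:
  58–99 m: Δρ/Δz = 1.106/41 = 0.027 kg m⁻⁴
  99–127 m: Δρ/Δz = 1.051/28 = 0.038 kg m⁻⁴
  127–131 m: Δρ/Δz = 0.025/4 = 6.3 × 10⁻³ kg m⁻⁴
  131–162 m: Δρ/Δz = 0.819/31 = 0.026 kg m⁻⁴
  162–237 m: Δρ/Δz = 0.876/75 = 0.012 kg m⁻⁴
The largest gradient is in the 99–127 m interval — the pycnocline.

99–127 m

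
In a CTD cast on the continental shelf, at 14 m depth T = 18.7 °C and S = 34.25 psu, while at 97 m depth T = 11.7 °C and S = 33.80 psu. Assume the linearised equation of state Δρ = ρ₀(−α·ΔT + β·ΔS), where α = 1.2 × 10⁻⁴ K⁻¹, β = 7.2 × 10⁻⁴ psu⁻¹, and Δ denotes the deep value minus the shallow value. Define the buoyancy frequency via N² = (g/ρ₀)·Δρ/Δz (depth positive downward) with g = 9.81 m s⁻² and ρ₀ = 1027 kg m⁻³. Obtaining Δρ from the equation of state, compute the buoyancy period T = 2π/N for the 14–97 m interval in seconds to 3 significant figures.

805 s

ΔT = -7.0 K, ΔS = -0.45 psu (deep − shallow).
Δρ/ρ₀ = −αΔT + βΔS = 8.40 × 10⁻⁴ − 3.24 × 10⁻⁴ = 5.16 × 10⁻⁴, so Δρ ≈ 0.5299 kg m⁻³.
N² = (g/ρ₀)·Δρ/Δz = g·(Δρ/ρ₀)/Δz = 9.81 × 5.16 × 10⁻⁴ / 83 = 6.0987 × 10⁻⁵ s⁻².
N = √(6.0987 × 10⁻⁵) = 7.8094 × 10⁻³ rad s⁻¹ → T = 2π/N = 804.57 s ≈ 805 s.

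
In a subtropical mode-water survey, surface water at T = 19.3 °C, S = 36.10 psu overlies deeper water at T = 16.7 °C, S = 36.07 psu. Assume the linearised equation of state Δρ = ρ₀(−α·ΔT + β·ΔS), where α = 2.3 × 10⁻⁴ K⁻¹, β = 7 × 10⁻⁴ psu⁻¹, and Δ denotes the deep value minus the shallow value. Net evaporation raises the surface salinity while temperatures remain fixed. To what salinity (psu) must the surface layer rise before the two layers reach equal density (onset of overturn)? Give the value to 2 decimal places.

36.92 psu

Neutral buoyancy requires −α(T_deep − T_surf) + β(S_deep − S_surf′) = 0.
S_surf′ = S_deep − (α/β)·ΔT = 36.07 − (2.3 × 10⁻⁴/7 × 10⁻⁴)·(-2.6) = 36.9243 psu.
Increase required: 36.9243 − 36.10 = 0.8243 psu.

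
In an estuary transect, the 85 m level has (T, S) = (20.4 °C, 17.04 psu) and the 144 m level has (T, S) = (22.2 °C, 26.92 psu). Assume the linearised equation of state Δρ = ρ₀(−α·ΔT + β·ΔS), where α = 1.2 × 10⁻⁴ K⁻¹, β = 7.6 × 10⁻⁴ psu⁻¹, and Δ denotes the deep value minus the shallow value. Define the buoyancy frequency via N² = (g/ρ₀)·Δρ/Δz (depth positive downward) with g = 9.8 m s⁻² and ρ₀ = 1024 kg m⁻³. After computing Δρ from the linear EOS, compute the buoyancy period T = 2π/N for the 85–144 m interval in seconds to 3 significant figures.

ΔT = +1.8 K, ΔS = +9.88 psu (deep − shallow).
Δρ/ρ₀ = −αΔT + βΔS = -2.16 × 10⁻⁴ + 7.5088 × 10⁻³ = 7.2928 × 10⁻³, so Δρ ≈ 7.468 kg m⁻³.
N² = (g/ρ₀)·Δρ/Δz = g·(Δρ/ρ₀)/Δz = 9.8 × 7.2928 × 10⁻³ / 59 = 1.2113 × 10⁻³ s⁻².
N = √(1.2113 × 10⁻³) = 0.034804 rad s⁻¹ → T = 2π/N = 180.53 s ≈ 181 s.

181 s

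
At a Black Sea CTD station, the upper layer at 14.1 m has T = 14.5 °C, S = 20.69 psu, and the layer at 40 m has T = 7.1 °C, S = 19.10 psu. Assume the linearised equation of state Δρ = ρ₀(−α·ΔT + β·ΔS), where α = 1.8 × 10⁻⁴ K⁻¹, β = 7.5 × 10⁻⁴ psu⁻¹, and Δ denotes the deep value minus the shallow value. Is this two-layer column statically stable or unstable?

stable

ΔT = 7.1 − 14.5 = -7.4 K and ΔS = 19.10 − 20.69 = -1.59 psu (deep − shallow).
−αΔT = 1.332 × 10⁻³; βΔS = -1.1925 × 10⁻³; sum Δρ/ρ₀ = 1.395 × 10⁻⁴.
Δρ/ρ₀ > 0, so Δρ > 0: deeper water is denser → statically stable.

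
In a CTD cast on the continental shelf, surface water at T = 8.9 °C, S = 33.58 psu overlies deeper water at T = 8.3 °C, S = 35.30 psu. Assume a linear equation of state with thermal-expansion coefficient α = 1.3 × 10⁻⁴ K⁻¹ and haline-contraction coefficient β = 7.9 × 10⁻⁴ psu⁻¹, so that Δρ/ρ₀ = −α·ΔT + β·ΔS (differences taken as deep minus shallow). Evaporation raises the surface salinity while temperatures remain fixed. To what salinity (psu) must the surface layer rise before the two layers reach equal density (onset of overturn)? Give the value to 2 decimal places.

Neutral buoyancy requires −α(T_deep − T_surf) + β(S_deep − S_surf′) = 0.
S_surf′ = S_deep − (α/β)·ΔT = 35.30 − (1.3 × 10⁻⁴/7.9 × 10⁻⁴)·(-0.6) = 35.3987 psu.
Increase required: 35.3987 − 33.58 = 1.8187 psu.

35.40 psu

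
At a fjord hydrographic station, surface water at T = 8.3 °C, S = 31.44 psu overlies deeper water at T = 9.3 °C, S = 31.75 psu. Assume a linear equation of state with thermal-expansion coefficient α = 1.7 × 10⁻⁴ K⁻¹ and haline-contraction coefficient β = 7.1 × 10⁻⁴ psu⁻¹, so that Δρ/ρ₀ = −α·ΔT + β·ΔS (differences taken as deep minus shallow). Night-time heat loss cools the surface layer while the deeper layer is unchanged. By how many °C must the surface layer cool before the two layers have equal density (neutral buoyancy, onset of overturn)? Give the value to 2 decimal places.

0.29 °C

Neutral buoyancy requires Δρ = 0, i.e. −α(T_deep − T_surf′) + β(S_deep − S_surf) = 0.
T_surf′ = T_deep − (β/α)·ΔS = 9.3 − (7.1 × 10⁻⁴/1.7 × 10⁻⁴)·(+0.31) = 8.0053 °C.
Cooling required: 8.3 − (8.0053) = 0.2947 °C.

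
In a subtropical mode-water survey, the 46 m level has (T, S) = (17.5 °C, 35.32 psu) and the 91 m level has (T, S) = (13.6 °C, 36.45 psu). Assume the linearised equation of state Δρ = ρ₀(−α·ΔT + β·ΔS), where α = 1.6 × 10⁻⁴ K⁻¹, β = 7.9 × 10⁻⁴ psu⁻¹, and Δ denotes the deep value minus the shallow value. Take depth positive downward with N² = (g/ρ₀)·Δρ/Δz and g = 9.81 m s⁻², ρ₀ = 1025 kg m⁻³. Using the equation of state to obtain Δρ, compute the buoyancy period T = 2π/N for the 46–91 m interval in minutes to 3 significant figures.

ΔT = -3.9 K, ΔS = +1.13 psu (deep − shallow).
Δρ/ρ₀ = −αΔT + βΔS = 6.24 × 10⁻⁴ + 8.927 × 10⁻⁴ = 1.5167 × 10⁻³, so Δρ ≈ 1.555 kg m⁻³.
N² = (g/ρ₀)·Δρ/Δz = g·(Δρ/ρ₀)/Δz = 9.81 × 1.5167 × 10⁻³ / 45 = 3.3064 × 10⁻⁴ s⁻².
N = √(3.3064 × 10⁻⁴) = 0.018184 rad s⁻¹ → T = 2π/N = 345.53 s = 5.7588 min ≈ 5.76 min.

5.76 min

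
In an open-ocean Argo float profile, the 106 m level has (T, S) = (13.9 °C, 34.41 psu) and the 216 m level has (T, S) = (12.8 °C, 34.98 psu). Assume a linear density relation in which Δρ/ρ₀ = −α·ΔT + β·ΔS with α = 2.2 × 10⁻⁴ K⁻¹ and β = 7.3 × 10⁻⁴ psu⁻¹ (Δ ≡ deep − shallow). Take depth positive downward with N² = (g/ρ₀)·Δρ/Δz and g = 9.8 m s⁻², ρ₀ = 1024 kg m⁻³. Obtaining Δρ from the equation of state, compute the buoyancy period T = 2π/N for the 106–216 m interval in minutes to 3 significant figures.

13.7 min

ΔT = -1.1 K, ΔS = +0.57 psu (deep − shallow).
Δρ/ρ₀ = −αΔT + βΔS = 2.42 × 10⁻⁴ + 4.161 × 10⁻⁴ = 6.581 × 10⁻⁴, so Δρ ≈ 0.6739 kg m⁻³.
N² = (g/ρ₀)·Δρ/Δz = g·(Δρ/ρ₀)/Δz = 9.8 × 6.581 × 10⁻⁴ / 110 = 5.8631 × 10⁻⁵ s⁻².
N = √(5.8631 × 10⁻⁵) = 7.6571 × 10⁻³ rad s⁻¹ → T = 2π/N = 820.57 s = 13.676 min ≈ 13.7 min.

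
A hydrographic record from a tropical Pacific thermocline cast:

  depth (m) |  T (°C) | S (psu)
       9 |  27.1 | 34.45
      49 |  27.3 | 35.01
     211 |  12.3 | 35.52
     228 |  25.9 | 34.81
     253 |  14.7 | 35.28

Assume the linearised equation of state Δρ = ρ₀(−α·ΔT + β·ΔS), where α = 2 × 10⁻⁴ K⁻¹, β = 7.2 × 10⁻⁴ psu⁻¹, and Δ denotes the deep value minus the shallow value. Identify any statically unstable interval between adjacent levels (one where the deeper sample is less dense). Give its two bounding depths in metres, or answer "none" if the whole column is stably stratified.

211–228 m

Evaluate Δρ/ρ₀ = −αΔT + βΔS across each adjacent pair:
  9–49 m: −αΔT+βΔS = −(2 × 10⁻⁴)(+0.2)+(7.2 × 10⁻⁴)(+0.56) = 3.6 × 10⁻⁴ → stable
  49–211 m: −αΔT+βΔS = −(2 × 10⁻⁴)(-15.0)+(7.2 × 10⁻⁴)(+0.51) = 3.4 × 10⁻³ → stable
  211–228 m: −αΔT+βΔS = −(2 × 10⁻⁴)(+13.6)+(7.2 × 10⁻⁴)(-0.71) = -3.2 × 10⁻³ → UNSTABLE
  228–253 m: −αΔT+βΔS = −(2 × 10⁻⁴)(-11.2)+(7.2 × 10⁻⁴)(+0.47) = 2.6 × 10⁻³ → stable
The 211–228 m interval has Δρ < 0: lighter water underlies denser water.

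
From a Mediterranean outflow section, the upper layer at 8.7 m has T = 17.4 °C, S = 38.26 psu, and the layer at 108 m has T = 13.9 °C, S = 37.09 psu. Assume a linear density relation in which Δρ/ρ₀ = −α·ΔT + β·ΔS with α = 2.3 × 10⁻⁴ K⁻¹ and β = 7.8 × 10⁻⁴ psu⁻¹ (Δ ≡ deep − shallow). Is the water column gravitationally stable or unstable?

unstable

ΔT = 13.9 − 17.4 = -3.5 K and ΔS = 37.09 − 38.26 = -1.17 psu (deep − shallow).
−αΔT = 8.05 × 10⁻⁴; βΔS = -9.126 × 10⁻⁴; sum Δρ/ρ₀ = -1.076 × 10⁻⁴.
Δρ/ρ₀ < 0, so Δρ < 0: deeper water is lighter → statically unstable; the column would overturn.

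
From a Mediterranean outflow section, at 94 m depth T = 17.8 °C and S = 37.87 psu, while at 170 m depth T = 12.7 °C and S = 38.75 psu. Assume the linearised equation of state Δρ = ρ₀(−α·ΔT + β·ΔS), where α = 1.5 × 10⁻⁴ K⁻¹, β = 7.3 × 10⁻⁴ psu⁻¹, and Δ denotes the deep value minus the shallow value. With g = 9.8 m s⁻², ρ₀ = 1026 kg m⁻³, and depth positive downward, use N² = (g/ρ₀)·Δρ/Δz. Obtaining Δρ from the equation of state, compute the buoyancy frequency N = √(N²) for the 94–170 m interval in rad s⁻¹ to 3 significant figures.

ΔT = -5.1 K, ΔS = +0.88 psu (deep − shallow).
Δρ/ρ₀ = −αΔT + βΔS = 7.65 × 10⁻⁴ + 6.424 × 10⁻⁴ = 1.4074 × 10⁻³, so Δρ ≈ 1.444 kg m⁻³.
N² = (g/ρ₀)·Δρ/Δz = g·(Δρ/ρ₀)/Δz = 9.8 × 1.4074 × 10⁻³ / 76 = 1.8148 × 10⁻⁴ s⁻².
N = √(1.8148 × 10⁻⁴) = 0.013471 rad s⁻¹ ≈ 0.0135 rad s⁻¹.

0.0135 rad s⁻¹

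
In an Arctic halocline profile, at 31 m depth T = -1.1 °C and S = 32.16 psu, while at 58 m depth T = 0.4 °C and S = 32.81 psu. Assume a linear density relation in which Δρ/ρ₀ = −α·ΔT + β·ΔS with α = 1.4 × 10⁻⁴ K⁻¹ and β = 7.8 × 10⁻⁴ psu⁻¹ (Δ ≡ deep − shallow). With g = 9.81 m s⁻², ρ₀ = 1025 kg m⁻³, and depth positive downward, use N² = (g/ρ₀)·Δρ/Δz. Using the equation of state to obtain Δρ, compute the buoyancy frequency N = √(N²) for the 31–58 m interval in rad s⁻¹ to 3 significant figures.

ΔT = +1.5 K, ΔS = +0.65 psu (deep − shallow).
Δρ/ρ₀ = −αΔT + βΔS = -2.10 × 10⁻⁴ + 5.07 × 10⁻⁴ = 2.97 × 10⁻⁴, so Δρ ≈ 0.3044 kg m⁻³.
N² = (g/ρ₀)·Δρ/Δz = g·(Δρ/ρ₀)/Δz = 9.81 × 2.97 × 10⁻⁴ / 27 = 1.0791 × 10⁻⁴ s⁻².
N = √(1.0791 × 10⁻⁴) = 0.010388 rad s⁻¹ ≈ 0.0104 rad s⁻¹.

0.0104 rad s⁻¹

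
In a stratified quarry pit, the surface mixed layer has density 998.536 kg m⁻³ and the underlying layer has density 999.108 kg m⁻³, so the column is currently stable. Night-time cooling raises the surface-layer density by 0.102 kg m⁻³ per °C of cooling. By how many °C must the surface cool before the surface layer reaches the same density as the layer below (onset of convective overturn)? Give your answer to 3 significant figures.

Density deficit of the surface layer: 999.108 − 998.536 = 0.572 kg m⁻³.
Required change = 0.572 / 0.102 = 5.61 °C.

5.61 °C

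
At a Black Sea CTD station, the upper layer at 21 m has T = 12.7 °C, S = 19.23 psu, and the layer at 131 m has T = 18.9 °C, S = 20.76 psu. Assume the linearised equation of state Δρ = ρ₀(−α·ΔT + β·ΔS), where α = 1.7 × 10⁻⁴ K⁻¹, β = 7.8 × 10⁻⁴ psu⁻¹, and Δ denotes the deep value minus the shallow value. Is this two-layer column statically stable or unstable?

stable

ΔT = 18.9 − 12.7 = +6.2 K and ΔS = 20.76 − 19.23 = +1.53 psu (deep − shallow).
−αΔT = -1.054 × 10⁻³; βΔS = 1.1934 × 10⁻³; sum Δρ/ρ₀ = 1.394 × 10⁻⁴.
Δρ/ρ₀ > 0, so Δρ > 0: deeper water is denser → statically stable.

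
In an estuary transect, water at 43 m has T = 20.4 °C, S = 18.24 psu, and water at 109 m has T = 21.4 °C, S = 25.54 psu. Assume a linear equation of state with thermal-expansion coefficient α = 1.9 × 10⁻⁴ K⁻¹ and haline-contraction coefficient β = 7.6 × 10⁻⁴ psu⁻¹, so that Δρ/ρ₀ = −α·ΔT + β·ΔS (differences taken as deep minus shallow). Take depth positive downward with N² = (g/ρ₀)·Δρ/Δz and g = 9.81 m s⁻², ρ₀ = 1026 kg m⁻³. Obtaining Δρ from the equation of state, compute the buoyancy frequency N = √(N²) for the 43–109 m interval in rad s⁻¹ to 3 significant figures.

ΔT = +1.0 K, ΔS = +7.30 psu (deep − shallow).
Δρ/ρ₀ = −αΔT + βΔS = -1.90 × 10⁻⁴ + 5.548 × 10⁻³ = 5.358 × 10⁻³, so Δρ ≈ 5.497 kg m⁻³.
N² = (g/ρ₀)·Δρ/Δz = g·(Δρ/ρ₀)/Δz = 9.81 × 5.358 × 10⁻³ / 66 = 7.9639 × 10⁻⁴ s⁻².
N = √(7.9639 × 10⁻⁴) = 0.028220 rad s⁻¹ ≈ 0.0282 rad s⁻¹.

0.0282 rad s⁻¹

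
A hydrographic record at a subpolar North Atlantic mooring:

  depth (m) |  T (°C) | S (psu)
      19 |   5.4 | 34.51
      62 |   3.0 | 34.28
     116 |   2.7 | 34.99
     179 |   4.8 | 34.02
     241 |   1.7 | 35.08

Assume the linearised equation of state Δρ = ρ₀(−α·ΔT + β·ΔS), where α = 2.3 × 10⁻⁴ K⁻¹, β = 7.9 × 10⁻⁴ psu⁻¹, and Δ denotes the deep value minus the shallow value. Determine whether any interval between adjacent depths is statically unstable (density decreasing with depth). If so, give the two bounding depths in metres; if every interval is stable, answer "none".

116–179 m

Evaluate Δρ/ρ₀ = −αΔT + βΔS across each adjacent pair:
  19–62 m: −αΔT+βΔS = −(2.3 × 10⁻⁴)(-2.4)+(7.9 × 10⁻⁴)(-0.23) = 3.7 × 10⁻⁴ → stable
  62–116 m: −αΔT+βΔS = −(2.3 × 10⁻⁴)(-0.3)+(7.9 × 10⁻⁴)(+0.71) = 6.3 × 10⁻⁴ → stable
  116–179 m: −αΔT+βΔS = −(2.3 × 10⁻⁴)(+2.1)+(7.9 × 10⁻⁴)(-0.97) = -1.2 × 10⁻³ → UNSTABLE
  179–241 m: −αΔT+βΔS = −(2.3 × 10⁻⁴)(-3.1)+(7.9 × 10⁻⁴)(+1.06) = 1.6 × 10⁻³ → stable
The 116–179 m interval has Δρ < 0: lighter water underlies denser water.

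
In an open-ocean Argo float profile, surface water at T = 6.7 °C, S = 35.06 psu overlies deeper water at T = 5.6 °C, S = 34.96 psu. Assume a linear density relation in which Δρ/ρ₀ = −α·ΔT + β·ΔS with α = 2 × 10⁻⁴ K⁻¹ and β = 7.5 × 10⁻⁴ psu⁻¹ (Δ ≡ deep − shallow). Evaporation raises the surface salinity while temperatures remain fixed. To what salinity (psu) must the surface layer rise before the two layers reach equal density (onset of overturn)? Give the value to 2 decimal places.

Neutral buoyancy requires −α(T_deep − T_surf) + β(S_deep − S_surf′) = 0.
S_surf′ = S_deep − (α/β)·ΔT = 34.96 − (2 × 10⁻⁴/7.5 × 10⁻⁴)·(-1.1) = 35.2533 psu.
Increase required: 35.2533 − 35.06 = 0.1933 psu.

35.25 psu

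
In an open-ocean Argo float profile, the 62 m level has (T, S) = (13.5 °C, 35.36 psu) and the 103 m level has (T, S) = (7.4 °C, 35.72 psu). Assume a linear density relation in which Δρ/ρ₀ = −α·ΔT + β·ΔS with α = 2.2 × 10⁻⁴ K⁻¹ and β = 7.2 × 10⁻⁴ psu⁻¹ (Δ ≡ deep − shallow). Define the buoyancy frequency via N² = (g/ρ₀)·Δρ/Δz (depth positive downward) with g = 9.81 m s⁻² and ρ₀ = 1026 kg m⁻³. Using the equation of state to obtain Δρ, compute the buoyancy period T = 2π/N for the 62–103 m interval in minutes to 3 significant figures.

ΔT = -6.1 K, ΔS = +0.36 psu (deep − shallow).
Δρ/ρ₀ = −αΔT + βΔS = 1.342 × 10⁻³ + 2.592 × 10⁻⁴ = 1.6012 × 10⁻³, so Δρ ≈ 1.643 kg m⁻³.
N² = (g/ρ₀)·Δρ/Δz = g·(Δρ/ρ₀)/Δz = 9.81 × 1.6012 × 10⁻³ / 41 = 3.8312 × 10⁻⁴ s⁻².
N = √(3.8312 × 10⁻⁴) = 0.019573 rad s⁻¹ → T = 2π/N = 321.01 s = 5.3502 min ≈ 5.35 min.

5.35 min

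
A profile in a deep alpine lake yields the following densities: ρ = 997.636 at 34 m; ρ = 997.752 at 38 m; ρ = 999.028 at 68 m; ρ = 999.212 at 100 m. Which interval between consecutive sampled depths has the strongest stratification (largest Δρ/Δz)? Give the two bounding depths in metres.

38–68 m

Compute the density gradient over each adjacent pair:
  34–38 m: Δρ/Δz = 0.116/4 = 0.029 kg m⁻⁴
  38–68 m: Δρ/Δz = 1.276/30 = 0.043 kg m⁻⁴
  68–100 m: Δρ/Δz = 0.184/32 = 5.7 × 10⁻³ kg m⁻⁴
The largest gradient is in the 38–68 m interval — the pycnocline.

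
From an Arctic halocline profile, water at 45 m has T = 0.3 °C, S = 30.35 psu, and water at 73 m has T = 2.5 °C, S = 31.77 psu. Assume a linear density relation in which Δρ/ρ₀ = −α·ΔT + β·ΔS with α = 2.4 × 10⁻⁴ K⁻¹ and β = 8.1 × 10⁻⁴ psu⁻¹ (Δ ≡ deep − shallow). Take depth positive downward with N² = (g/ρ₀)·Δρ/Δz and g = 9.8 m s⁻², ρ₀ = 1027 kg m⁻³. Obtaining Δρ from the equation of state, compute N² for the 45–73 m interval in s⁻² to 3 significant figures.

2.18 × 10⁻⁴ s⁻²

ΔT = +2.2 K, ΔS = +1.42 psu (deep − shallow).
Δρ/ρ₀ = −αΔT + βΔS = -5.28 × 10⁻⁴ + 1.1502 × 10⁻³ = 6.222 × 10⁻⁴, so Δρ ≈ 0.6390 kg m⁻³.
N² = (g/ρ₀)·Δρ/Δz = g·(Δρ/ρ₀)/Δz = 9.8 × 6.222 × 10⁻⁴ / 28 = 2.1777 × 10⁻⁴ s⁻² ≈ 2.18 × 10⁻⁴ s⁻².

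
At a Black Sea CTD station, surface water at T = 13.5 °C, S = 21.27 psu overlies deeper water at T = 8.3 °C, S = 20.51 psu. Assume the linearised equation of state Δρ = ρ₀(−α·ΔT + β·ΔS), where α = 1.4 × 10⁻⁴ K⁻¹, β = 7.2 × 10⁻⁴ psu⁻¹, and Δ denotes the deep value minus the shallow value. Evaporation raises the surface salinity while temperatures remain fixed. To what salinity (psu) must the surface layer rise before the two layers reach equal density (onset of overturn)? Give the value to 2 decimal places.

Neutral buoyancy requires −α(T_deep − T_surf) + β(S_deep − S_surf′) = 0.
S_surf′ = S_deep − (α/β)·ΔT = 20.51 − (1.4 × 10⁻⁴/7.2 × 10⁻⁴)·(-5.2) = 21.5211 psu.
Increase required: 21.5211 − 21.27 = 0.2511 psu.

21.52 psu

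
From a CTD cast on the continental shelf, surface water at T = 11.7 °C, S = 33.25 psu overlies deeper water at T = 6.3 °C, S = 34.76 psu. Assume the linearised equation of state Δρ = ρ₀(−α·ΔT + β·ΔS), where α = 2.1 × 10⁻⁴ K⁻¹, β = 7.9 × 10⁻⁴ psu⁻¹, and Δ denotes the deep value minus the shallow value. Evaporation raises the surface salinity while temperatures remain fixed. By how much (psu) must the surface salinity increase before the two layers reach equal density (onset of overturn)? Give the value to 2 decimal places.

2.95 psu

Neutral buoyancy requires −α(T_deep − T_surf) + β(S_deep − S_surf′) = 0.
S_surf′ = S_deep − (α/β)·ΔT = 34.76 − (2.1 × 10⁻⁴/7.9 × 10⁻⁴)·(-5.4) = 36.1954 psu.
Increase required: 36.1954 − 33.25 = 2.9454 psu.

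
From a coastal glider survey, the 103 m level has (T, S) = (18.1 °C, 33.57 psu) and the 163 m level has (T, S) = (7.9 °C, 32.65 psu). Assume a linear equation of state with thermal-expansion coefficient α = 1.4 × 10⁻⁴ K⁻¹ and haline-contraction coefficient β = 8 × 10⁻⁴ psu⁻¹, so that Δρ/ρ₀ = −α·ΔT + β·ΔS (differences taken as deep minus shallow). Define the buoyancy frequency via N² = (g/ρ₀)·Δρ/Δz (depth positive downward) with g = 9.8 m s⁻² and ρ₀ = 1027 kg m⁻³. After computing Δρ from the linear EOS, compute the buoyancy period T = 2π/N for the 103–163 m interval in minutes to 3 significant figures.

ΔT = -10.2 K, ΔS = -0.92 psu (deep − shallow).
Δρ/ρ₀ = −αΔT + βΔS = 1.428 × 10⁻³ − 7.36 × 10⁻⁴ = 6.92 × 10⁻⁴, so Δρ ≈ 0.7107 kg m⁻³.
N² = (g/ρ₀)·Δρ/Δz = g·(Δρ/ρ₀)/Δz = 9.8 × 6.92 × 10⁻⁴ / 60 = 1.1303 × 10⁻⁴ s⁻².
N = √(1.1303 × 10⁻⁴) = 0.010632 rad s⁻¹ → T = 2π/N = 590.97 s = 9.8495 min ≈ 9.85 min.

9.85 min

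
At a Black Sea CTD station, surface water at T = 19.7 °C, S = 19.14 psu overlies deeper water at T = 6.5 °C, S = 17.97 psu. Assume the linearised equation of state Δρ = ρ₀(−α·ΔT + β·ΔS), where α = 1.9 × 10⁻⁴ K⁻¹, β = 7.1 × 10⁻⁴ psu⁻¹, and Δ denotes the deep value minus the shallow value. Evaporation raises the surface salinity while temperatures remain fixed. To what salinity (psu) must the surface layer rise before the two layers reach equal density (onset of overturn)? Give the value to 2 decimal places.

Neutral buoyancy requires −α(T_deep − T_surf) + β(S_deep − S_surf′) = 0.
S_surf′ = S_deep − (α/β)·ΔT = 17.97 − (1.9 × 10⁻⁴/7.1 × 10⁻⁴)·(-13.2) = 21.5024 psu.
Increase required: 21.5024 − 19.14 = 2.3624 psu.

21.50 psu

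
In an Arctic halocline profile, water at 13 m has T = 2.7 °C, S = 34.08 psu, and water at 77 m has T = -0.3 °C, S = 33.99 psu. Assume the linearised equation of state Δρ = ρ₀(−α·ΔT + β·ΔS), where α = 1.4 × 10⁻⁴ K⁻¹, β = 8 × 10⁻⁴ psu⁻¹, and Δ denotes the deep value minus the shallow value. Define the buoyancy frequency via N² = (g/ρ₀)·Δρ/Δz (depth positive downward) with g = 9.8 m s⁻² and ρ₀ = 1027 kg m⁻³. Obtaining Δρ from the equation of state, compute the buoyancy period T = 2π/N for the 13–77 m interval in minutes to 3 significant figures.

14.3 min

ΔT = -3.0 K, ΔS = -0.09 psu (deep − shallow).
Δρ/ρ₀ = −αΔT + βΔS = 4.20 × 10⁻⁴ − 7.20 × 10⁻⁵ = 3.48 × 10⁻⁴, so Δρ ≈ 0.3574 kg m⁻³.
N² = (g/ρ₀)·Δρ/Δz = g·(Δρ/ρ₀)/Δz = 9.8 × 3.48 × 10⁻⁴ / 64 = 5.3287 × 10⁻⁵ s⁻².
N = √(5.3287 × 10⁻⁵) = 7.2998 × 10⁻³ rad s⁻¹ → T = 2π/N = 860.73 s = 14.345 min ≈ 14.3 min.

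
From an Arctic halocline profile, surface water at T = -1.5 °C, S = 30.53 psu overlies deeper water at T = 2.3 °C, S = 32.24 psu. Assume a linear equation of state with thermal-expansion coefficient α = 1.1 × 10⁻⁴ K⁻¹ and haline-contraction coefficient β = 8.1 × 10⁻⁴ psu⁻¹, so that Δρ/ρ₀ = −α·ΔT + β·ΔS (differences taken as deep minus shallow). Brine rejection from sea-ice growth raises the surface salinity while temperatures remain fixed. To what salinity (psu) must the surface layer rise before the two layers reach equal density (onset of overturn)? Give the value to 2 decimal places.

Neutral buoyancy requires −α(T_deep − T_surf) + β(S_deep − S_surf′) = 0.
S_surf′ = S_deep − (α/β)·ΔT = 32.24 − (1.1 × 10⁻⁴/8.1 × 10⁻⁴)·(+3.8) = 31.7240 psu.
Increase required: 31.7240 − 30.53 = 1.1940 psu.

31.72 psu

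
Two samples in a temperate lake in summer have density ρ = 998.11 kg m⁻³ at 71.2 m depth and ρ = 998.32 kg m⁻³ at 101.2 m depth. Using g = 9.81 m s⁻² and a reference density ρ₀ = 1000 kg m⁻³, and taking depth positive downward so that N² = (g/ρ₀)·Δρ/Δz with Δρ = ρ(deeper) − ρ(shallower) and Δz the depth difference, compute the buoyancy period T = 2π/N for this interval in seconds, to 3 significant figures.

Δρ = 998.32 − 998.11 = 0.21 kg m⁻³ over Δz = 101.2 − 71.2 = 30 m.
N² = (9.81/1000) × (0.21/30) = 6.8670 × 10⁻⁵ s⁻².
N = √(6.8670 × 10⁻⁵) = 8.2867 × 10⁻³ rad s⁻¹, so T = 2π/N = 758.23 s ≈ 758 s.

758 s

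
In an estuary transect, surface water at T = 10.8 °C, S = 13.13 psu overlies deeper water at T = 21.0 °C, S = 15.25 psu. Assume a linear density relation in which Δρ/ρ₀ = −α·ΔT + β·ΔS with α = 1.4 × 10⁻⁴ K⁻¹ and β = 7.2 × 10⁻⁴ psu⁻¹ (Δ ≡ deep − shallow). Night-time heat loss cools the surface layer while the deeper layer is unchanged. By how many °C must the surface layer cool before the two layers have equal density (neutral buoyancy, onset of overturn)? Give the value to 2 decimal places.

Neutral buoyancy requires Δρ = 0, i.e. −α(T_deep − T_surf′) + β(S_deep − S_surf) = 0.
T_surf′ = T_deep − (β/α)·ΔS = 21.0 − (7.2 × 10⁻⁴/1.4 × 10⁻⁴)·(+2.12) = 10.0971 °C.
Cooling required: 10.8 − (10.0971) = 0.7029 °C.

0.70 °C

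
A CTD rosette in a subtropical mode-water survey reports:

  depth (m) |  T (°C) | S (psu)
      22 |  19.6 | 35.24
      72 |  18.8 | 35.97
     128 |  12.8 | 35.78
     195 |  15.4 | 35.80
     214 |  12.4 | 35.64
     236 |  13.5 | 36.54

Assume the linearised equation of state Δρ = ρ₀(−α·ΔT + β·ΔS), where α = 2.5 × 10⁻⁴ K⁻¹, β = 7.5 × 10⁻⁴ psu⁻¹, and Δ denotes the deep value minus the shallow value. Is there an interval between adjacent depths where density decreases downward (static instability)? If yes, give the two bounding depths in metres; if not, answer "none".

Evaluate Δρ/ρ₀ = −αΔT + βΔS across each adjacent pair:
  22–72 m: −αΔT+βΔS = −(2.5 × 10⁻⁴)(-0.8)+(7.5 × 10⁻⁴)(+0.73) = 7.5 × 10⁻⁴ → stable
  72–128 m: −αΔT+βΔS = −(2.5 × 10⁻⁴)(-6.0)+(7.5 × 10⁻⁴)(-0.19) = 1.4 × 10⁻³ → stable
  128–195 m: −αΔT+βΔS = −(2.5 × 10⁻⁴)(+2.6)+(7.5 × 10⁻⁴)(+0.02) = -6.4 × 10⁻⁴ → UNSTABLE
  195–214 m: −αΔT+βΔS = −(2.5 × 10⁻⁴)(-3.0)+(7.5 × 10⁻⁴)(-0.16) = 6.3 × 10⁻⁴ → stable
  214–236 m: −αΔT+βΔS = −(2.5 × 10⁻⁴)(+1.1)+(7.5 × 10⁻⁴)(+0.90) = 4.0 × 10⁻⁴ → stable
The 128–195 m interval has Δρ < 0: lighter water underlies denser water.

128–195 m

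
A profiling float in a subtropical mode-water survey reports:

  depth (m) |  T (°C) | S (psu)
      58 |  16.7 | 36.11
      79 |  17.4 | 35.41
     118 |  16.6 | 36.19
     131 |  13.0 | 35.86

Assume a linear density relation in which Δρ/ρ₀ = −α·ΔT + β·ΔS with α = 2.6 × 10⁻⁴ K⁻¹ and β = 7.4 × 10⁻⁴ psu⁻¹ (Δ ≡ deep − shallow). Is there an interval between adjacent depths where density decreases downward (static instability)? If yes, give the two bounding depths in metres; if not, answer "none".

Evaluate Δρ/ρ₀ = −αΔT + βΔS across each adjacent pair:
  58–79 m: −αΔT+βΔS = −(2.6 × 10⁻⁴)(+0.7)+(7.4 × 10⁻⁴)(-0.70) = -7.0 × 10⁻⁴ → UNSTABLE
  79–118 m: −αΔT+βΔS = −(2.6 × 10⁻⁴)(-0.8)+(7.4 × 10⁻⁴)(+0.78) = 7.9 × 10⁻⁴ → stable
  118–131 m: −αΔT+βΔS = −(2.6 × 10⁻⁴)(-3.6)+(7.4 × 10⁻⁴)(-0.33) = 6.9 × 10⁻⁴ → stable
The 58–79 m interval has Δρ < 0: lighter water underlies denser water.

58–79 m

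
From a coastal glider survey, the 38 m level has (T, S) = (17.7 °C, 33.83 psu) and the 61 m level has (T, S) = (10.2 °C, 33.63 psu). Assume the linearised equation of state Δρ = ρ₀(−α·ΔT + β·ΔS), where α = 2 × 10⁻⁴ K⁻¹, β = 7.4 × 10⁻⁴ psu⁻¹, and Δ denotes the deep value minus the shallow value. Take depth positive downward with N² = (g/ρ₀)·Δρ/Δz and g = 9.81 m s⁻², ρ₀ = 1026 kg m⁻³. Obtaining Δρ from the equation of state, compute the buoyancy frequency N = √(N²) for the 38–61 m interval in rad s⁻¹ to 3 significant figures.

ΔT = -7.5 K, ΔS = -0.20 psu (deep − shallow).
Δρ/ρ₀ = −αΔT + βΔS = 1.50 × 10⁻³ − 1.48 × 10⁻⁴ = 1.352 × 10⁻³, so Δρ ≈ 1.387 kg m⁻³.
N² = (g/ρ₀)·Δρ/Δz = g·(Δρ/ρ₀)/Δz = 9.81 × 1.352 × 10⁻³ / 23 = 5.7666 × 10⁻⁴ s⁻².
N = √(5.7666 × 10⁻⁴) = 0.024014 rad s⁻¹ ≈ 0.0240 rad s⁻¹.

0.0240 rad s⁻¹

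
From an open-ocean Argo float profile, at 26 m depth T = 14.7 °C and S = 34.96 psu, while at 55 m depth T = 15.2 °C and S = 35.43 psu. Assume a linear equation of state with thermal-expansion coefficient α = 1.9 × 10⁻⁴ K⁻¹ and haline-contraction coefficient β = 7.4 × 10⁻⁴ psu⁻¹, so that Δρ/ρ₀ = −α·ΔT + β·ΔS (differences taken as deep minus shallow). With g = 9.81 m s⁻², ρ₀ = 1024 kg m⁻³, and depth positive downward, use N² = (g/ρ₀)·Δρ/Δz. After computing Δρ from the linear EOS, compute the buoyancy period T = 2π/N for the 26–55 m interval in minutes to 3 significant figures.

11.3 min

ΔT = +0.5 K, ΔS = +0.47 psu (deep − shallow).
Δρ/ρ₀ = −αΔT + βΔS = -9.50 × 10⁻⁵ + 3.478 × 10⁻⁴ = 2.528 × 10⁻⁴, so Δρ ≈ 0.2589 kg m⁻³.
N² = (g/ρ₀)·Δρ/Δz = g·(Δρ/ρ₀)/Δz = 9.81 × 2.528 × 10⁻⁴ / 29 = 8.5516 × 10⁻⁵ s⁻².
N = √(8.5516 × 10⁻⁵) = 9.2475 × 10⁻³ rad s⁻¹ → T = 2π/N = 679.45 s = 11.324 min ≈ 11.3 min.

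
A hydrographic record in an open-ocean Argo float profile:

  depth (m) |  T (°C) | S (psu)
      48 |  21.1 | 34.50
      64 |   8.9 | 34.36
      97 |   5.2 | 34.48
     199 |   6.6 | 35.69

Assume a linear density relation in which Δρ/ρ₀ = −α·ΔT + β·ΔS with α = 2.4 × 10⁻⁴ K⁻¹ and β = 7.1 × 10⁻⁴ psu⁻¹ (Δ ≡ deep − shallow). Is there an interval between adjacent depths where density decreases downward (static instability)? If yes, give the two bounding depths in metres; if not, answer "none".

none

Evaluate Δρ/ρ₀ = −αΔT + βΔS across each adjacent pair:
  48–64 m: −αΔT+βΔS = −(2.4 × 10⁻⁴)(-12.2)+(7.1 × 10⁻⁴)(-0.14) = 2.8 × 10⁻³ → stable
  64–97 m: −αΔT+βΔS = −(2.4 × 10⁻⁴)(-3.7)+(7.1 × 10⁻⁴)(+0.12) = 9.7 × 10⁻⁴ → stable
  97–199 m: −αΔT+βΔS = −(2.4 × 10⁻⁴)(+1.4)+(7.1 × 10⁻⁴)(+1.21) = 5.2 × 10⁻⁴ → stable
Every interval has Δρ > 0: the column is stably stratified throughout.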